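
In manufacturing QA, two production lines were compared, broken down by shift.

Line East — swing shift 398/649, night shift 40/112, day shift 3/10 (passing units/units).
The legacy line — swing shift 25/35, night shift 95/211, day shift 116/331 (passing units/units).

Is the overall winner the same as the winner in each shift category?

No

Swing shift: Line East 398/649 = 61.3%, the legacy line 25/35 = 71.4% → the legacy line
Night shift: Line East 40/112 = 35.7%, the legacy line 95/211 = 45.0% → the legacy line
Day shift: Line East 3/10 = 30.0%, the legacy line 116/331 = 35.0% → the legacy line
Overall: Line East 441/771 = 57.2%, the legacy line 236/577 = 40.9% → Line East
The legacy line wins each shift group but Line East wins overall — the comparison reverses. The legacy line's units skew toward day shift, which has a lower base rate.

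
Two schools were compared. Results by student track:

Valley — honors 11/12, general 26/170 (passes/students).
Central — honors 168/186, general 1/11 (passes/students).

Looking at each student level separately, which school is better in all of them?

Valley

Honors: Valley 11/12 = 91.7%, Central 168/186 = 90.3% → Valley
General: Valley 26/170 = 15.3%, Central 1/11 = 9.1% → Valley
Valley has the higher rate in both groups.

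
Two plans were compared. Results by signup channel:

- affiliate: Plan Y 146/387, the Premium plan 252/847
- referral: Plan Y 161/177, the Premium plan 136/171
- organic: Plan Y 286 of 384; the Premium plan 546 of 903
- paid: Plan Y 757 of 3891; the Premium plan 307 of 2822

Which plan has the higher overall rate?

Affiliate: Plan Y 146/387 = 37.7%, the Premium plan 252/847 = 29.8% → Plan Y
Referral: Plan Y 161/177 = 91.0%, the Premium plan 136/171 = 79.5% → Plan Y
Organic: Plan Y 286/384 = 74.5%, the Premium plan 546/903 = 60.5% → Plan Y
Paid: Plan Y 757/3891 = 19.5%, the Premium plan 307/2822 = 10.9% → Plan Y
Overall: Plan Y 1350/4839 = 27.9%, the Premium plan 1241/4743 = 26.2% → Plan Y

Plan Y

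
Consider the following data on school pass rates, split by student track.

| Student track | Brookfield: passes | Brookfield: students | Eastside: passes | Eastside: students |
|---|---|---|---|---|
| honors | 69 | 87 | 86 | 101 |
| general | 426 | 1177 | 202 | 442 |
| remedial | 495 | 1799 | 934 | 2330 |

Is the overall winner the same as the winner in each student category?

Honors: Brookfield 69/87 = 79.3%, Eastside 86/101 = 85.1% → Eastside
General: Brookfield 426/1177 = 36.2%, Eastside 202/442 = 45.7% → Eastside
Remedial: Brookfield 495/1799 = 27.5%, Eastside 934/2330 = 40.1% → Eastside
Overall: Brookfield 990/3063 = 32.3%, Eastside 1222/2873 = 42.5% → Eastside
Eastside wins overall and in every student group — no reversal.

Yes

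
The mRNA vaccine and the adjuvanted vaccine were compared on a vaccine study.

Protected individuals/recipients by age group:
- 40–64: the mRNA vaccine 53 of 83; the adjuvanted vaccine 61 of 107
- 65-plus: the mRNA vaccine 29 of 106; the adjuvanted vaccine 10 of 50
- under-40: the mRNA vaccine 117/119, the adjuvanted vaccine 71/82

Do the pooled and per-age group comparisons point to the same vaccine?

Yes

40–64: the mRNA vaccine 53/83 = 63.9%, the adjuvanted vaccine 61/107 = 57.0% → the mRNA vaccine
65-plus: the mRNA vaccine 29/106 = 27.4%, the adjuvanted vaccine 10/50 = 20.0% → the mRNA vaccine
Under-40: the mRNA vaccine 117/119 = 98.3%, the adjuvanted vaccine 71/82 = 86.6% → the mRNA vaccine
Overall: the mRNA vaccine 199/308 = 64.6%, the adjuvanted vaccine 142/239 = 59.4% → the mRNA vaccine
The mRNA vaccine wins overall and in every age group — no reversal.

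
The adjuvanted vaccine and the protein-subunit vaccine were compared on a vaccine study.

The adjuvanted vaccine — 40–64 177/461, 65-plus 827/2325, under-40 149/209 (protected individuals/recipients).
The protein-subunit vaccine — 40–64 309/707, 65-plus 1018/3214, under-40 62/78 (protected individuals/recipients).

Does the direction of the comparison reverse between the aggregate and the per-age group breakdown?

40–64: the adjuvanted vaccine 177/461 = 38.4%, the protein-subunit vaccine 309/707 = 43.7% → the protein-subunit vaccine
65-plus: the adjuvanted vaccine 827/2325 = 35.6%, the protein-subunit vaccine 1018/3214 = 31.7% → the adjuvanted vaccine
Under-40: the adjuvanted vaccine 149/209 = 71.3%, the protein-subunit vaccine 62/78 = 79.5% → the protein-subunit vaccine
Overall: the adjuvanted vaccine 1153/2995 = 38.5%, the protein-subunit vaccine 1389/3999 = 34.7% → the adjuvanted vaccine
Neither sweeps: the adjuvanted vaccine wins 1 of 3 groups, the protein-subunit vaccine wins 2. The adjuvanted vaccine wins overall but not every group — no Simpson reversal.

No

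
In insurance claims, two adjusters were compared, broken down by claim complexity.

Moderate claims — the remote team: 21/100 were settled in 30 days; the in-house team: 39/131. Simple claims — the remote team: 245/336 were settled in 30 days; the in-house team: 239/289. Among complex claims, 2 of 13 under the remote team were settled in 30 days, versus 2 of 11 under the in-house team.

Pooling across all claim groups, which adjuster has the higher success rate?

Moderate: the remote team 21/100 = 21.0%, the in-house team 39/131 = 29.8% → the in-house team
Simple: the remote team 245/336 = 72.9%, the in-house team 239/289 = 82.7% → the in-house team
Complex: the remote team 2/13 = 15.4%, the in-house team 2/11 = 18.2% → the in-house team
Overall: the remote team 268/449 = 59.7%, the in-house team 280/431 = 65.0% → the in-house team

the in-house team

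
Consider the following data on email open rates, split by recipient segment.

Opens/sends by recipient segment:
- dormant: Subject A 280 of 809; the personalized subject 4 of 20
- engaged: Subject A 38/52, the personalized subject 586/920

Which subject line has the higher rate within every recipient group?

Subject A

Dormant: Subject A 280/809 = 34.6%, the personalized subject 4/20 = 20.0% → Subject A
Engaged: Subject A 38/52 = 73.1%, the personalized subject 586/920 = 63.7% → Subject A
Subject A has the higher rate in both groups.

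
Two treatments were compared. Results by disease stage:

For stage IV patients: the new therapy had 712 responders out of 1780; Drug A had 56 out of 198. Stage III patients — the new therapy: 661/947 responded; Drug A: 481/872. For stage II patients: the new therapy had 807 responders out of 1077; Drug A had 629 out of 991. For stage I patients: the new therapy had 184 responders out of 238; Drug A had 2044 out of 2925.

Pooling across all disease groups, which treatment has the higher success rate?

Drug A

Stage IV: the new therapy 712/1780 = 40.0%, Drug A 56/198 = 28.3% → the new therapy
Stage III: the new therapy 661/947 = 69.8%, Drug A 481/872 = 55.2% → the new therapy
Stage II: the new therapy 807/1077 = 74.9%, Drug A 629/991 = 63.5% → the new therapy
Stage I: the new therapy 184/238 = 77.3%, Drug A 2044/2925 = 69.9% → the new therapy
Overall: the new therapy 2364/4042 = 58.5%, Drug A 3210/4986 = 64.4% → Drug A
(The new therapy wins every disease group but Drug A wins overall — the new therapy's patients skew toward the low-rate stage IV group.)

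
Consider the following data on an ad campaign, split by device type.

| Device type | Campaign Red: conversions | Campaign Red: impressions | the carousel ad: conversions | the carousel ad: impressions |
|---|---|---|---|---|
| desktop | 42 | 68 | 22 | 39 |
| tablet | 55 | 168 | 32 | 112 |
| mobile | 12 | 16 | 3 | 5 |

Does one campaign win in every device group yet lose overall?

Desktop: Campaign Red 42/68 = 61.8%, the carousel ad 22/39 = 56.4% → Campaign Red
Tablet: Campaign Red 55/168 = 32.7%, the carousel ad 32/112 = 28.6% → Campaign Red
Mobile: Campaign Red 12/16 = 75.0%, the carousel ad 3/5 = 60.0% → Campaign Red
Overall: Campaign Red 109/252 = 43.3%, the carousel ad 57/156 = 36.5% → Campaign Red
Campaign Red wins overall and in every device group — no reversal.

No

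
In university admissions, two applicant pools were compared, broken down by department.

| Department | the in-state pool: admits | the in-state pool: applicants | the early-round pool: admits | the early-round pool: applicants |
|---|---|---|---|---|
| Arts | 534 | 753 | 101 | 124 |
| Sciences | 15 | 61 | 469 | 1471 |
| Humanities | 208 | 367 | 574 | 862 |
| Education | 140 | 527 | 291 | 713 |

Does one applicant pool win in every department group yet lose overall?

Yes

Arts: the in-state pool 534/753 = 70.9%, the early-round pool 101/124 = 81.5% → the early-round pool
Sciences: the in-state pool 15/61 = 24.6%, the early-round pool 469/1471 = 31.9% → the early-round pool
Humanities: the in-state pool 208/367 = 56.7%, the early-round pool 574/862 = 66.6% → the early-round pool
Education: the in-state pool 140/527 = 26.6%, the early-round pool 291/713 = 40.8% → the early-round pool
Overall: the in-state pool 897/1708 = 52.5%, the early-round pool 1435/3170 = 45.3% → the in-state pool
The early-round pool wins each department group but the in-state pool wins overall — the comparison reverses. The early-round pool's applicants skew toward Sciences, which has a lower base rate.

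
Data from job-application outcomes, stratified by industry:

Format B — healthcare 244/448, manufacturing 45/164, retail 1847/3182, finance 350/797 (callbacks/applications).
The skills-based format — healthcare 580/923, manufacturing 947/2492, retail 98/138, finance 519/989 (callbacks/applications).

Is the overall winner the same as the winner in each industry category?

No

Healthcare: Format B 244/448 = 54.5%, the skills-based format 580/923 = 62.8% → the skills-based format
Manufacturing: Format B 45/164 = 27.4%, the skills-based format 947/2492 = 38.0% → the skills-based format
Retail: Format B 1847/3182 = 58.0%, the skills-based format 98/138 = 71.0% → the skills-based format
Finance: Format B 350/797 = 43.9%, the skills-based format 519/989 = 52.5% → the skills-based format
Overall: Format B 2486/4591 = 54.1%, the skills-based format 2144/4542 = 47.2% → Format B
The skills-based format wins each industry group but Format B wins overall — the comparison reverses. The skills-based format's applications skew toward manufacturing, which has a lower base rate.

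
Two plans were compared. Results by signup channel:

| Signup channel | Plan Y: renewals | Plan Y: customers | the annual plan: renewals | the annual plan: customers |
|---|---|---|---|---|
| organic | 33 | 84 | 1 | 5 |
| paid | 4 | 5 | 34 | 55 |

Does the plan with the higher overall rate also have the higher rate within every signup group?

Organic: Plan Y 33/84 = 39.3%, the annual plan 1/5 = 20.0% → Plan Y
Paid: Plan Y 4/5 = 80.0%, the annual plan 34/55 = 61.8% → Plan Y
Overall: Plan Y 37/89 = 41.6%, the annual plan 35/60 = 58.3% → the annual plan
Plan Y wins each signup group but the annual plan wins overall — the comparison reverses. Plan Y's customers skew toward organic, which has a lower base rate.

No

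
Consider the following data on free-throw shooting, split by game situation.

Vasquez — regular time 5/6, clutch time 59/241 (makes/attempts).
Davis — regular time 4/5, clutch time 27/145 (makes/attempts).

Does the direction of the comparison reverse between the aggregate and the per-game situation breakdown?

Regular time: Vasquez 5/6 = 83.3%, Davis 4/5 = 80.0% → Vasquez
Clutch time: Vasquez 59/241 = 24.5%, Davis 27/145 = 18.6% → Vasquez
Overall: Vasquez 64/247 = 25.9%, Davis 31/150 = 20.7% → Vasquez
Vasquez wins overall and in every game group — no reversal.

No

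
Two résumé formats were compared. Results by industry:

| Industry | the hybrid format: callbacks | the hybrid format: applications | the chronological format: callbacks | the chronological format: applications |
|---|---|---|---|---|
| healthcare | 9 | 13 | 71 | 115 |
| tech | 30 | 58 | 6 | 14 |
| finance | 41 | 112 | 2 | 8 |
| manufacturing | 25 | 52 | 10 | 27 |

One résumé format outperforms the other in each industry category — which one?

the hybrid format

Healthcare: the hybrid format 9/13 = 69.2%, the chronological format 71/115 = 61.7% → the hybrid format
Tech: the hybrid format 30/58 = 51.7%, the chronological format 6/14 = 42.9% → the hybrid format
Finance: the hybrid format 41/112 = 36.6%, the chronological format 2/8 = 25.0% → the hybrid format
Manufacturing: the hybrid format 25/52 = 48.1%, the chronological format 10/27 = 37.0% → the hybrid format
The hybrid format has the higher rate in all 4 groups.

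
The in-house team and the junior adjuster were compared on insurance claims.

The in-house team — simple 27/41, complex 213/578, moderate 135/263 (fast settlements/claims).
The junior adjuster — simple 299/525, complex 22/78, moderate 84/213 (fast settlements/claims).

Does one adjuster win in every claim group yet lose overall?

Yes

Simple: the in-house team 27/41 = 65.9%, the junior adjuster 299/525 = 57.0% → the in-house team
Complex: the in-house team 213/578 = 36.9%, the junior adjuster 22/78 = 28.2% → the in-house team
Moderate: the in-house team 135/263 = 51.3%, the junior adjuster 84/213 = 39.4% → the in-house team
Overall: the in-house team 375/882 = 42.5%, the junior adjuster 405/816 = 49.6% → the junior adjuster
The in-house team wins each claim group but the junior adjuster wins overall — the comparison reverses. The in-house team's claims skew toward complex, which has a lower base rate.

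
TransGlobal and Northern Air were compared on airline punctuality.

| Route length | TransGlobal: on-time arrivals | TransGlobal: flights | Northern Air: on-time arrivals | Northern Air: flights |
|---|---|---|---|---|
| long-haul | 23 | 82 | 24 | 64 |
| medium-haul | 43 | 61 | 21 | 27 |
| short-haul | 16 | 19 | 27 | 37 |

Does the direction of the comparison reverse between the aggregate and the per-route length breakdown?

Long-haul: TransGlobal 23/82 = 28.0%, Northern Air 24/64 = 37.5% → Northern Air
Medium-haul: TransGlobal 43/61 = 70.5%, Northern Air 21/27 = 77.8% → Northern Air
Short-haul: TransGlobal 16/19 = 84.2%, Northern Air 27/37 = 73.0% → TransGlobal
Overall: TransGlobal 82/162 = 50.6%, Northern Air 72/128 = 56.2% → Northern Air
Neither sweeps: TransGlobal wins 1 of 3 groups, Northern Air wins 2. Northern Air wins overall but not every group — no Simpson reversal.

No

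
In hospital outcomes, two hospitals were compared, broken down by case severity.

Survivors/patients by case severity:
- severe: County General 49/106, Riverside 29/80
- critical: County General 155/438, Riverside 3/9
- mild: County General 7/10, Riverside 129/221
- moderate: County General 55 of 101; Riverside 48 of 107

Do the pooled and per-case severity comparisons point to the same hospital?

No

Severe: County General 49/106 = 46.2%, Riverside 29/80 = 36.2% → County General
Critical: County General 155/438 = 35.4%, Riverside 3/9 = 33.3% → County General
Mild: County General 7/10 = 70.0%, Riverside 129/221 = 58.4% → County General
Moderate: County General 55/101 = 54.5%, Riverside 48/107 = 44.9% → County General
Overall: County General 266/655 = 40.6%, Riverside 209/417 = 50.1% → Riverside
County General wins each case group but Riverside wins overall — the comparison reverses. County General's patients skew toward critical, which has a lower base rate.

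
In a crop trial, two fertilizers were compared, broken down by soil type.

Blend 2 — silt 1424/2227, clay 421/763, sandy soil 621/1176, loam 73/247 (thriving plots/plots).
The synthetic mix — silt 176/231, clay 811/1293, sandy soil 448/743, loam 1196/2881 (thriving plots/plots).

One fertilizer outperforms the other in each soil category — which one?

Silt: Blend 2 1424/2227 = 63.9%, the synthetic mix 176/231 = 76.2% → the synthetic mix
Clay: Blend 2 421/763 = 55.2%, the synthetic mix 811/1293 = 62.7% → the synthetic mix
Sandy soil: Blend 2 621/1176 = 52.8%, the synthetic mix 448/743 = 60.3% → the synthetic mix
Loam: Blend 2 73/247 = 29.6%, the synthetic mix 1196/2881 = 41.5% → the synthetic mix
The synthetic mix has the higher rate in all 4 groups.

the synthetic mix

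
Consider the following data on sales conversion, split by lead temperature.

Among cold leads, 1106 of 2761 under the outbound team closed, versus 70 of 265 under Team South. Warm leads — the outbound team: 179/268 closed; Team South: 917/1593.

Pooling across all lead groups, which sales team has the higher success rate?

Team South

Cold: the outbound team 1106/2761 = 40.1%, Team South 70/265 = 26.4% → the outbound team
Warm: the outbound team 179/268 = 66.8%, Team South 917/1593 = 57.6% → the outbound team
Overall: the outbound team 1285/3029 = 42.4%, Team South 987/1858 = 53.1% → Team South
(The outbound team wins every lead group but Team South wins overall — the outbound team's leads skew toward the low-rate cold group.)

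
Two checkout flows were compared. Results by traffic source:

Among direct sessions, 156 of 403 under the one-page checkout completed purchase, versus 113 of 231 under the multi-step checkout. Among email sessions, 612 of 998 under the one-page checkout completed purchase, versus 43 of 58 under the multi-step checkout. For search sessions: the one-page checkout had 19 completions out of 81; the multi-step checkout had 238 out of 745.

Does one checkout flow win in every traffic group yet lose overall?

Yes

Direct: the one-page checkout 156/403 = 38.7%, the multi-step checkout 113/231 = 48.9% → the multi-step checkout
Email: the one-page checkout 612/998 = 61.3%, the multi-step checkout 43/58 = 74.1% → the multi-step checkout
Search: the one-page checkout 19/81 = 23.5%, the multi-step checkout 238/745 = 31.9% → the multi-step checkout
Overall: the one-page checkout 787/1482 = 53.1%, the multi-step checkout 394/1034 = 38.1% → the one-page checkout
The multi-step checkout wins each traffic group but the one-page checkout wins overall — the comparison reverses. The multi-step checkout's sessions skew toward search, which has a lower base rate.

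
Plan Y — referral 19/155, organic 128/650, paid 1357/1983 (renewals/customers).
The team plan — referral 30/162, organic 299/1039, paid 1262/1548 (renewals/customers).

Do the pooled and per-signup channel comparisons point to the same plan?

Referral: Plan Y 19/155 = 12.3%, the team plan 30/162 = 18.5% → the team plan
Organic: Plan Y 128/650 = 19.7%, the team plan 299/1039 = 28.8% → the team plan
Paid: Plan Y 1357/1983 = 68.4%, the team plan 1262/1548 = 81.5% → the team plan
Overall: Plan Y 1504/2788 = 53.9%, the team plan 1591/2749 = 57.9% → the team plan
The team plan wins overall and in every signup group — no reversal.

Yes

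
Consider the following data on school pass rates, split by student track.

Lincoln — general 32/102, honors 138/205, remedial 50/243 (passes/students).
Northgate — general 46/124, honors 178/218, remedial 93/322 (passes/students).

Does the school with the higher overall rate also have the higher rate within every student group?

Yes

General: Lincoln 32/102 = 31.4%, Northgate 46/124 = 37.1% → Northgate
Honors: Lincoln 138/205 = 67.3%, Northgate 178/218 = 81.7% → Northgate
Remedial: Lincoln 50/243 = 20.6%, Northgate 93/322 = 28.9% → Northgate
Overall: Lincoln 220/550 = 40.0%, Northgate 317/664 = 47.7% → Northgate
Northgate wins overall and in every student group — no reversal.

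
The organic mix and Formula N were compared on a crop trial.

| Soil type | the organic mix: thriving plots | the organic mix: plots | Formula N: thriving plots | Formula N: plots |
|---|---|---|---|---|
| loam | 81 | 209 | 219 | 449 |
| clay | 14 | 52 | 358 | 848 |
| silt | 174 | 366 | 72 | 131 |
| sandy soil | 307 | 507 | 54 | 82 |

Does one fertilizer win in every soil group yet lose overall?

Loam: the organic mix 81/209 = 38.8%, Formula N 219/449 = 48.8% → Formula N
Clay: the organic mix 14/52 = 26.9%, Formula N 358/848 = 42.2% → Formula N
Silt: the organic mix 174/366 = 47.5%, Formula N 72/131 = 55.0% → Formula N
Sandy soil: the organic mix 307/507 = 60.6%, Formula N 54/82 = 65.9% → Formula N
Overall: the organic mix 576/1134 = 50.8%, Formula N 703/1510 = 46.6% → the organic mix
Formula N wins each soil group but the organic mix wins overall — the comparison reverses. Formula N's plots skew toward clay, which has a lower base rate.

Yes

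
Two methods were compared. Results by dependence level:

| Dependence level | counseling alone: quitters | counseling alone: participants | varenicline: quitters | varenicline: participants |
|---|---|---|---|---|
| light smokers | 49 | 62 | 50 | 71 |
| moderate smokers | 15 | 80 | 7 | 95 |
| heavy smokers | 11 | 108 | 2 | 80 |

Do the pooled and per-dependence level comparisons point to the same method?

Yes

Light smokers: counseling alone 49/62 = 79.0%, varenicline 50/71 = 70.4% → counseling alone
Moderate smokers: counseling alone 15/80 = 18.8%, varenicline 7/95 = 7.4% → counseling alone
Heavy smokers: counseling alone 11/108 = 10.2%, varenicline 2/80 = 2.5% → counseling alone
Overall: counseling alone 75/250 = 30.0%, varenicline 59/246 = 24.0% → counseling alone
Counseling alone wins overall and in every dependence group — no reversal.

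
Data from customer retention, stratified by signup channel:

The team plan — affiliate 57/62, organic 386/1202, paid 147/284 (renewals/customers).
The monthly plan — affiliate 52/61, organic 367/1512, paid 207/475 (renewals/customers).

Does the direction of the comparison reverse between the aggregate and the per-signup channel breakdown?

Affiliate: the team plan 57/62 = 91.9%, the monthly plan 52/61 = 85.2% → the team plan
Organic: the team plan 386/1202 = 32.1%, the monthly plan 367/1512 = 24.3% → the team plan
Paid: the team plan 147/284 = 51.8%, the monthly plan 207/475 = 43.6% → the team plan
Overall: the team plan 590/1548 = 38.1%, the monthly plan 626/2048 = 30.6% → the team plan
The team plan wins overall and in every signup group — no reversal.

No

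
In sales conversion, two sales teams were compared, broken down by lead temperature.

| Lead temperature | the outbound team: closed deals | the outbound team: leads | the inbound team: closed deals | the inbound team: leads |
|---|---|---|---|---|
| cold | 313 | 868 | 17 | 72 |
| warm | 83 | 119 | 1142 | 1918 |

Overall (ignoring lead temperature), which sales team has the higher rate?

the inbound team

Cold: the outbound team 313/868 = 36.1%, the inbound team 17/72 = 23.6% → the outbound team
Warm: the outbound team 83/119 = 69.7%, the inbound team 1142/1918 = 59.5% → the outbound team
Overall: the outbound team 396/987 = 40.1%, the inbound team 1159/1990 = 58.2% → the inbound team
(The outbound team wins every lead group but the inbound team wins overall — the outbound team's leads skew toward the low-rate cold group.)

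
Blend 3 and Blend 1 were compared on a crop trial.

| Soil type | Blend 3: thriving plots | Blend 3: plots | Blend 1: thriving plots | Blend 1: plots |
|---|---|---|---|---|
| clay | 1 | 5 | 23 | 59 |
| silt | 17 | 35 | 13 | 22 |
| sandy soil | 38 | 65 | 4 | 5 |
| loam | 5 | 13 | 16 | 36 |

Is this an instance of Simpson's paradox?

Yes

Clay: Blend 3 1/5 = 20.0%, Blend 1 23/59 = 39.0% → Blend 1
Silt: Blend 3 17/35 = 48.6%, Blend 1 13/22 = 59.1% → Blend 1
Sandy soil: Blend 3 38/65 = 58.5%, Blend 1 4/5 = 80.0% → Blend 1
Loam: Blend 3 5/13 = 38.5%, Blend 1 16/36 = 44.4% → Blend 1
Overall: Blend 3 61/118 = 51.7%, Blend 1 56/122 = 45.9% → Blend 3
Blend 1 wins each soil group but Blend 3 wins overall — the comparison reverses. Blend 1's plots skew toward clay, which has a lower base rate.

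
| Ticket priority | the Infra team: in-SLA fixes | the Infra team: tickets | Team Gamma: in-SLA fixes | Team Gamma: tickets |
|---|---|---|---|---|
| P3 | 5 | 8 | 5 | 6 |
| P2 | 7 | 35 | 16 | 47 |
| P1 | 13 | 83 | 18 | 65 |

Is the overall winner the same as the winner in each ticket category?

P3: the Infra team 5/8 = 62.5%, Team Gamma 5/6 = 83.3% → Team Gamma
P2: the Infra team 7/35 = 20.0%, Team Gamma 16/47 = 34.0% → Team Gamma
P1: the Infra team 13/83 = 15.7%, Team Gamma 18/65 = 27.7% → Team Gamma
Overall: the Infra team 25/126 = 19.8%, Team Gamma 39/118 = 33.1% → Team Gamma
Team Gamma wins overall and in every ticket group — no reversal.

Yes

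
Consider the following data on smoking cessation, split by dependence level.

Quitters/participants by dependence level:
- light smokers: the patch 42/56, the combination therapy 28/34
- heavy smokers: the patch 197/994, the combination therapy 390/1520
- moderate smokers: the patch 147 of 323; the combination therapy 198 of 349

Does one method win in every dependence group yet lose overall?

No

Light smokers: the patch 42/56 = 75.0%, the combination therapy 28/34 = 82.4% → the combination therapy
Heavy smokers: the patch 197/994 = 19.8%, the combination therapy 390/1520 = 25.7% → the combination therapy
Moderate smokers: the patch 147/323 = 45.5%, the combination therapy 198/349 = 56.7% → the combination therapy
Overall: the patch 386/1373 = 28.1%, the combination therapy 616/1903 = 32.4% → the combination therapy
The combination therapy wins overall and in every dependence group — no reversal.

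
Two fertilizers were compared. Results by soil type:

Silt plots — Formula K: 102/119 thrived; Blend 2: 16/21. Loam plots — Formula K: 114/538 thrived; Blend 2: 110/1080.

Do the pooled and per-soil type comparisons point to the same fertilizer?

Silt: Formula K 102/119 = 85.7%, Blend 2 16/21 = 76.2% → Formula K
Loam: Formula K 114/538 = 21.2%, Blend 2 110/1080 = 10.2% → Formula K
Overall: Formula K 216/657 = 32.9%, Blend 2 126/1101 = 11.4% → Formula K
Formula K wins overall and in every soil group — no reversal.

Yes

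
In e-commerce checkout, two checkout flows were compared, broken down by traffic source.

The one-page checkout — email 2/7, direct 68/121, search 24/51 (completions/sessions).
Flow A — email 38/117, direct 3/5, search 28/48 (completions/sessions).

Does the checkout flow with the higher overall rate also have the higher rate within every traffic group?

Email: the one-page checkout 2/7 = 28.6%, Flow A 38/117 = 32.5% → Flow A
Direct: the one-page checkout 68/121 = 56.2%, Flow A 3/5 = 60.0% → Flow A
Search: the one-page checkout 24/51 = 47.1%, Flow A 28/48 = 58.3% → Flow A
Overall: the one-page checkout 94/179 = 52.5%, Flow A 69/170 = 40.6% → the one-page checkout
Flow A wins each traffic group but the one-page checkout wins overall — the comparison reverses. Flow A's sessions skew toward email, which has a lower base rate.

No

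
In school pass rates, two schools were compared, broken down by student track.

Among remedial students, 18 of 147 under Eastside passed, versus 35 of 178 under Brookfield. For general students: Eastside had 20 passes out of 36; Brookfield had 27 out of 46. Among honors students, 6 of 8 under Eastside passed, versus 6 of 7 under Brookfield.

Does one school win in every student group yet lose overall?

Remedial: Eastside 18/147 = 12.2%, Brookfield 35/178 = 19.7% → Brookfield
General: Eastside 20/36 = 55.6%, Brookfield 27/46 = 58.7% → Brookfield
Honors: Eastside 6/8 = 75.0%, Brookfield 6/7 = 85.7% → Brookfield
Overall: Eastside 44/191 = 23.0%, Brookfield 68/231 = 29.4% → Brookfield
Brookfield wins overall and in every student group — no reversal.

No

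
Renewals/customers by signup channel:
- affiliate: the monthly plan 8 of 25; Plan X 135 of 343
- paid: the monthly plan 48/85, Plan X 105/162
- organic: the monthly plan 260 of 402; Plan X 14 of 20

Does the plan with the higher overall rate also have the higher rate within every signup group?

No

Affiliate: the monthly plan 8/25 = 32.0%, Plan X 135/343 = 39.4% → Plan X
Paid: the monthly plan 48/85 = 56.5%, Plan X 105/162 = 64.8% → Plan X
Organic: the monthly plan 260/402 = 64.7%, Plan X 14/20 = 70.0% → Plan X
Overall: the monthly plan 316/512 = 61.7%, Plan X 254/525 = 48.4% → the monthly plan
Plan X wins each signup group but the monthly plan wins overall — the comparison reverses. Plan X's customers skew toward affiliate, which has a lower base rate.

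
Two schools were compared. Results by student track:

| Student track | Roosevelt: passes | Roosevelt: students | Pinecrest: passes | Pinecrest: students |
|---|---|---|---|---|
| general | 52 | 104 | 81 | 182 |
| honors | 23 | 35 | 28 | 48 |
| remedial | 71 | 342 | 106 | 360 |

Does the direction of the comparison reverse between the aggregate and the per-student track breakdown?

No

General: Roosevelt 52/104 = 50.0%, Pinecrest 81/182 = 44.5% → Roosevelt
Honors: Roosevelt 23/35 = 65.7%, Pinecrest 28/48 = 58.3% → Roosevelt
Remedial: Roosevelt 71/342 = 20.8%, Pinecrest 106/360 = 29.4% → Pinecrest
Overall: Roosevelt 146/481 = 30.4%, Pinecrest 215/590 = 36.4% → Pinecrest
Neither sweeps: Roosevelt wins 2 of 3 groups, Pinecrest wins 1. Pinecrest wins overall but not every group — no Simpson reversal.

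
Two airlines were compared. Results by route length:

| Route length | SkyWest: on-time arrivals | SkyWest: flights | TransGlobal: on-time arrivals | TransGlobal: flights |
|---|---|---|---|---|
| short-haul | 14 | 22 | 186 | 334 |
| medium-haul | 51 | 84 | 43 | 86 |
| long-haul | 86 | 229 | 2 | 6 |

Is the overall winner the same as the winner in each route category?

Short-haul: SkyWest 14/22 = 63.6%, TransGlobal 186/334 = 55.7% → SkyWest
Medium-haul: SkyWest 51/84 = 60.7%, TransGlobal 43/86 = 50.0% → SkyWest
Long-haul: SkyWest 86/229 = 37.6%, TransGlobal 2/6 = 33.3% → SkyWest
Overall: SkyWest 151/335 = 45.1%, TransGlobal 231/426 = 54.2% → TransGlobal
SkyWest wins each route group but TransGlobal wins overall — the comparison reverses. SkyWest's flights skew toward long-haul, which has a lower base rate.

No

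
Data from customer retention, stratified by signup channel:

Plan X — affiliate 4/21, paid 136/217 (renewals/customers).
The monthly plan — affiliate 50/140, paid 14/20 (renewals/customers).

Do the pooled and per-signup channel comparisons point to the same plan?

Affiliate: Plan X 4/21 = 19.0%, the monthly plan 50/140 = 35.7% → the monthly plan
Paid: Plan X 136/217 = 62.7%, the monthly plan 14/20 = 70.0% → the monthly plan
Overall: Plan X 140/238 = 58.8%, the monthly plan 64/160 = 40.0% → Plan X
The monthly plan wins each signup group but Plan X wins overall — the comparison reverses. The monthly plan's customers skew toward affiliate, which has a lower base rate.

No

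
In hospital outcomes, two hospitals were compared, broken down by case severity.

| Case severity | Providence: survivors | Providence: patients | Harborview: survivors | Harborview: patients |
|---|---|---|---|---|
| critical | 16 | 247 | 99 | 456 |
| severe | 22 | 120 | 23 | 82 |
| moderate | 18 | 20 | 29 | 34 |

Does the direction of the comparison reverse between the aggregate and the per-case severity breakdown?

Critical: Providence 16/247 = 6.5%, Harborview 99/456 = 21.7% → Harborview
Severe: Providence 22/120 = 18.3%, Harborview 23/82 = 28.0% → Harborview
Moderate: Providence 18/20 = 90.0%, Harborview 29/34 = 85.3% → Providence
Overall: Providence 56/387 = 14.5%, Harborview 151/572 = 26.4% → Harborview
Neither sweeps: Providence wins 1 of 3 groups, Harborview wins 2. Harborview wins overall but not every group — no Simpson reversal.

No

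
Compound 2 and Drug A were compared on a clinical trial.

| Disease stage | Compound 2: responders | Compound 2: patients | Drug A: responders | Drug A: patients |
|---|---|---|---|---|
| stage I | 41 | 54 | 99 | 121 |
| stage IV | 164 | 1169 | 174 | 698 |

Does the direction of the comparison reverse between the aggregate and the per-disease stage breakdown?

Stage I: Compound 2 41/54 = 75.9%, Drug A 99/121 = 81.8% → Drug A
Stage IV: Compound 2 164/1169 = 14.0%, Drug A 174/698 = 24.9% → Drug A
Overall: Compound 2 205/1223 = 16.8%, Drug A 273/819 = 33.3% → Drug A
Drug A wins overall and in every disease group — no reversal.

No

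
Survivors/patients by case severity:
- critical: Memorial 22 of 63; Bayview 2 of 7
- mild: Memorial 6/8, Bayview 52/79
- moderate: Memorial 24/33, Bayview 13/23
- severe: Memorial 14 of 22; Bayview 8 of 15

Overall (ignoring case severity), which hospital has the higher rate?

Critical: Memorial 22/63 = 34.9%, Bayview 2/7 = 28.6% → Memorial
Mild: Memorial 6/8 = 75.0%, Bayview 52/79 = 65.8% → Memorial
Moderate: Memorial 24/33 = 72.7%, Bayview 13/23 = 56.5% → Memorial
Severe: Memorial 14/22 = 63.6%, Bayview 8/15 = 53.3% → Memorial
Overall: Memorial 66/126 = 52.4%, Bayview 75/124 = 60.5% → Bayview
(Memorial wins every case group but Bayview wins overall — Memorial's patients skew toward the low-rate critical group.)

Bayview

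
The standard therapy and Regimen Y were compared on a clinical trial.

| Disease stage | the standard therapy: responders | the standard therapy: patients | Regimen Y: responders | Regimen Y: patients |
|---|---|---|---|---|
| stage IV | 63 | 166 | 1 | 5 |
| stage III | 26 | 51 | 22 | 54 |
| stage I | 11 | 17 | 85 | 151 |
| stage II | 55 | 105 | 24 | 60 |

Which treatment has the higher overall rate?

Stage IV: the standard therapy 63/166 = 38.0%, Regimen Y 1/5 = 20.0% → the standard therapy
Stage III: the standard therapy 26/51 = 51.0%, Regimen Y 22/54 = 40.7% → the standard therapy
Stage I: the standard therapy 11/17 = 64.7%, Regimen Y 85/151 = 56.3% → the standard therapy
Stage II: the standard therapy 55/105 = 52.4%, Regimen Y 24/60 = 40.0% → the standard therapy
Overall: the standard therapy 155/339 = 45.7%, Regimen Y 132/270 = 48.9% → Regimen Y
(The standard therapy wins every disease group but Regimen Y wins overall — the standard therapy's patients skew toward the low-rate stage IV group.)

Regimen Y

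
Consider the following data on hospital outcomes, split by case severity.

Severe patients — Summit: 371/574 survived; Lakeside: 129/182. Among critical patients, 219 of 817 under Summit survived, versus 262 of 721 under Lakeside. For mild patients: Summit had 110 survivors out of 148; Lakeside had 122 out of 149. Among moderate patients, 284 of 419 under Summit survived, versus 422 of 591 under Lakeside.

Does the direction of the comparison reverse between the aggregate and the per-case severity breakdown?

Severe: Summit 371/574 = 64.6%, Lakeside 129/182 = 70.9% → Lakeside
Critical: Summit 219/817 = 26.8%, Lakeside 262/721 = 36.3% → Lakeside
Mild: Summit 110/148 = 74.3%, Lakeside 122/149 = 81.9% → Lakeside
Moderate: Summit 284/419 = 67.8%, Lakeside 422/591 = 71.4% → Lakeside
Overall: Summit 984/1958 = 50.3%, Lakeside 935/1643 = 56.9% → Lakeside
Lakeside wins overall and in every case group — no reversal.

No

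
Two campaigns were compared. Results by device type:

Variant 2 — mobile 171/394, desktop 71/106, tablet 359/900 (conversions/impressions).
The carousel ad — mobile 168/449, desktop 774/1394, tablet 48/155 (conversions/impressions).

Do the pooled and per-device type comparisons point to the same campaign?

No

Mobile: Variant 2 171/394 = 43.4%, the carousel ad 168/449 = 37.4% → Variant 2
Desktop: Variant 2 71/106 = 67.0%, the carousel ad 774/1394 = 55.5% → Variant 2
Tablet: Variant 2 359/900 = 39.9%, the carousel ad 48/155 = 31.0% → Variant 2
Overall: Variant 2 601/1400 = 42.9%, the carousel ad 990/1998 = 49.5% → the carousel ad
Variant 2 wins each device group but the carousel ad wins overall — the comparison reverses. Variant 2's impressions skew toward tablet, which has a lower base rate.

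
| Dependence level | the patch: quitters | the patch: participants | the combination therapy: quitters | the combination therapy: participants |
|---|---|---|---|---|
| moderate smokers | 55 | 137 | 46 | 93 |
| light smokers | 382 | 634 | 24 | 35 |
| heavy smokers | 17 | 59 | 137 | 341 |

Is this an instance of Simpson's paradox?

Yes

Moderate smokers: the patch 55/137 = 40.1%, the combination therapy 46/93 = 49.5% → the combination therapy
Light smokers: the patch 382/634 = 60.3%, the combination therapy 24/35 = 68.6% → the combination therapy
Heavy smokers: the patch 17/59 = 28.8%, the combination therapy 137/341 = 40.2% → the combination therapy
Overall: the patch 454/830 = 54.7%, the combination therapy 207/469 = 44.1% → the patch
The combination therapy wins each dependence group but the patch wins overall — the comparison reverses. The combination therapy's participants skew toward heavy smokers, which has a lower base rate.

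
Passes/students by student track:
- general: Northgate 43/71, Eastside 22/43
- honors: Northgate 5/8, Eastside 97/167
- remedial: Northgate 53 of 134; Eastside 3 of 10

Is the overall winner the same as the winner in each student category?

General: Northgate 43/71 = 60.6%, Eastside 22/43 = 51.2% → Northgate
Honors: Northgate 5/8 = 62.5%, Eastside 97/167 = 58.1% → Northgate
Remedial: Northgate 53/134 = 39.6%, Eastside 3/10 = 30.0% → Northgate
Overall: Northgate 101/213 = 47.4%, Eastside 122/220 = 55.5% → Eastside
Northgate wins each student group but Eastside wins overall — the comparison reverses. Northgate's students skew toward remedial, which has a lower base rate.

No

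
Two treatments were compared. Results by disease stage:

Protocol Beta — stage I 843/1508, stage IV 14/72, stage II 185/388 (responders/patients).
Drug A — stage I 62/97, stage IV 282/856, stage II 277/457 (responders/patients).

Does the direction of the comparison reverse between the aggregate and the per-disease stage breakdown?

Yes

Stage I: Protocol Beta 843/1508 = 55.9%, Drug A 62/97 = 63.9% → Drug A
Stage IV: Protocol Beta 14/72 = 19.4%, Drug A 282/856 = 32.9% → Drug A
Stage II: Protocol Beta 185/388 = 47.7%, Drug A 277/457 = 60.6% → Drug A
Overall: Protocol Beta 1042/1968 = 52.9%, Drug A 621/1410 = 44.0% → Protocol Beta
Drug A wins each disease group but Protocol Beta wins overall — the comparison reverses. Drug A's patients skew toward stage IV, which has a lower base rate.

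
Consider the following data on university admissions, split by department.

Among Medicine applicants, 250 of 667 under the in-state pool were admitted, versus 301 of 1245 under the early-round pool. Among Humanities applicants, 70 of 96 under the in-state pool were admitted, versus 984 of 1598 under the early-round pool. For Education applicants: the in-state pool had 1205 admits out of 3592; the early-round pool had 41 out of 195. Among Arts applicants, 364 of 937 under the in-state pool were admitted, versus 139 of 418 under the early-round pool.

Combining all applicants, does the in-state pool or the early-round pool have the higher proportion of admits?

the early-round pool

Medicine: the in-state pool 250/667 = 37.5%, the early-round pool 301/1245 = 24.2% → the in-state pool
Humanities: the in-state pool 70/96 = 72.9%, the early-round pool 984/1598 = 61.6% → the in-state pool
Education: the in-state pool 1205/3592 = 33.5%, the early-round pool 41/195 = 21.0% → the in-state pool
Arts: the in-state pool 364/937 = 38.8%, the early-round pool 139/418 = 33.3% → the in-state pool
Overall: the in-state pool 1889/5292 = 35.7%, the early-round pool 1465/3456 = 42.4% → the early-round pool
(The in-state pool wins every department group but the early-round pool wins overall — the in-state pool's applicants skew toward the low-rate Education group.)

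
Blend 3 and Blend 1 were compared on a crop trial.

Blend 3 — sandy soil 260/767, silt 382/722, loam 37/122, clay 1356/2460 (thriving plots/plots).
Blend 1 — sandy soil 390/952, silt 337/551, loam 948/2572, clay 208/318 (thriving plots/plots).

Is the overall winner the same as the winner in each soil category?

No

Sandy soil: Blend 3 260/767 = 33.9%, Blend 1 390/952 = 41.0% → Blend 1
Silt: Blend 3 382/722 = 52.9%, Blend 1 337/551 = 61.2% → Blend 1
Loam: Blend 3 37/122 = 30.3%, Blend 1 948/2572 = 36.9% → Blend 1
Clay: Blend 3 1356/2460 = 55.1%, Blend 1 208/318 = 65.4% → Blend 1
Overall: Blend 3 2035/4071 = 50.0%, Blend 1 1883/4393 = 42.9% → Blend 3
Blend 1 wins each soil group but Blend 3 wins overall — the comparison reverses. Blend 1's plots skew toward loam, which has a lower base rate.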